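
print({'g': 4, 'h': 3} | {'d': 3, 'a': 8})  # {'g': 4, 'h': 3, 'd': 3, 'a': 8}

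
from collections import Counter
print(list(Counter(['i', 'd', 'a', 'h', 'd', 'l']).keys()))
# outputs ['i', 'd', 'a', 'h', 'l']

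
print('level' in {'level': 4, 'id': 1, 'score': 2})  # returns True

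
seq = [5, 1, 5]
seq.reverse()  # [5, 1, 5]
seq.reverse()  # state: [5, 1, 5]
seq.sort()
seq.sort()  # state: [1, 5, 5]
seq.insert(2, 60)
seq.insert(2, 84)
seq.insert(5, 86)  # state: [1, 5, 84, 60, 5, 86]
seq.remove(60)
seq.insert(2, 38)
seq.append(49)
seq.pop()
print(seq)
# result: [1, 5, 38, 84, 5, 86]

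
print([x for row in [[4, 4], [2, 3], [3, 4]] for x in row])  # [4, 4, 2, 3, 3, 4]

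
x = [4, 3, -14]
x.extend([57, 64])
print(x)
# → [4, 3, -14, 57, 64]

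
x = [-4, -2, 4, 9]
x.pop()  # 9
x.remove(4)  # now [-4, -2]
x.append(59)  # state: [-4, -2, 59]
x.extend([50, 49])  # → [-4, -2, 59, 50, 49]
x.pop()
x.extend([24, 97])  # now [-4, -2, 59, 50, 24, 97]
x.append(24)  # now [-4, -2, 59, 50, 24, 97, 24]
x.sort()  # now [-4, -2, 24, 24, 50, 59, 97]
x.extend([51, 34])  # [-4, -2, 24, 24, 50, 59, 97, 51, 34]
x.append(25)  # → [-4, -2, 24, 24, 50, 59, 97, 51, 34, 25]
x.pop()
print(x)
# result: [-4, -2, 24, 24, 50, 59, 97, 51, 34]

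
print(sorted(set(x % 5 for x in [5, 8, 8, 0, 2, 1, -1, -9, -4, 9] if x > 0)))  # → [0, 1, 2, 3, 4]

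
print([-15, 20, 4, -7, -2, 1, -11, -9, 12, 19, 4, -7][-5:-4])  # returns [-9]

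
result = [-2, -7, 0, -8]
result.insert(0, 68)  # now [68, -2, -7, 0, -8]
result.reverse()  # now [-8, 0, -7, -2, 68]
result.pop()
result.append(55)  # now [-8, 0, -7, -2, 55]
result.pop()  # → 55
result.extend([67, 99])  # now [-8, 0, -7, -2, 67, 99]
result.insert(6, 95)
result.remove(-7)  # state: [-8, 0, -2, 67, 99, 95]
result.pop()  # 95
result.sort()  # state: [-8, -2, 0, 67, 99]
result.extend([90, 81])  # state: [-8, -2, 0, 67, 99, 90, 81]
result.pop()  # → 81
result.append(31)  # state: [-8, -2, 0, 67, 99, 90, 31]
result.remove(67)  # [-8, -2, 0, 99, 90, 31]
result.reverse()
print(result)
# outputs [31, 90, 99, 0, -2, -8]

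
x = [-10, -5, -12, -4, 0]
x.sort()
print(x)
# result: [-12, -10, -5, -4, 0]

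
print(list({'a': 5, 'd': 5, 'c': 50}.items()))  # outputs [('a', 5), ('d', 5), ('c', 50)]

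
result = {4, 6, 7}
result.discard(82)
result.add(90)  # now {4, 6, 7, 90}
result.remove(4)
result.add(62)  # {6, 7, 62, 90}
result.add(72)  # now {6, 7, 62, 72, 90}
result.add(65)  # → {6, 7, 62, 65, 72, 90}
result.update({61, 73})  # {6, 7, 61, 62, 65, 72, 73, 90}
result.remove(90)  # {6, 7, 61, 62, 65, 72, 73}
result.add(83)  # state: {6, 7, 61, 62, 65, 72, 73, 83}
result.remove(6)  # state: {7, 61, 62, 65, 72, 73, 83}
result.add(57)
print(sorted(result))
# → [7, 57, 61, 62, 65, 72, 73, 83]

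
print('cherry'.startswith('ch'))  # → True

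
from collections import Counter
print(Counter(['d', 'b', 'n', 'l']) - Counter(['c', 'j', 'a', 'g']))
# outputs Counter({'d': 1, 'b': 1, 'n': 1, 'l': 1})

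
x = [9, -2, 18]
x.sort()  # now [-2, 9, 18]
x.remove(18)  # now [-2, 9]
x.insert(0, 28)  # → [28, -2, 9]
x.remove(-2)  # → [28, 9]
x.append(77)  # [28, 9, 77]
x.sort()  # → [9, 28, 77]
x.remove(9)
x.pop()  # 77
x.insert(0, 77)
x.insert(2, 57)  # [77, 28, 57]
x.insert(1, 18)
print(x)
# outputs [77, 18, 28, 57]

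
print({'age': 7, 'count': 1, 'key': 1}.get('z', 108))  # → 108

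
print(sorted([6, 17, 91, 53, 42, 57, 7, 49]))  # [6, 7, 17, 42, 49, 53, 57, 91]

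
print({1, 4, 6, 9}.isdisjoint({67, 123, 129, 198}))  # True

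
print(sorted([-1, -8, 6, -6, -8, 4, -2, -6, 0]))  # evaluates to [-8, -8, -6, -6, -2, -1, 0, 4, 6]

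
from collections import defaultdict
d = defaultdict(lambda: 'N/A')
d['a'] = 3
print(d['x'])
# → N/A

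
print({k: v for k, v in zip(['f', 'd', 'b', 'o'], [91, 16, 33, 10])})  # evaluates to {'f': 91, 'd': 16, 'b': 33, 'o': 10}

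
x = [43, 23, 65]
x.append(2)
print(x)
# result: [43, 23, 65, 2]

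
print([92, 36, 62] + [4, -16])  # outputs [92, 36, 62, 4, -16]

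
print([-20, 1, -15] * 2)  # [-20, 1, -15, -20, 1, -15]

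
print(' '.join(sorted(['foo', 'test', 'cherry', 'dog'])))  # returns cherry dog foo test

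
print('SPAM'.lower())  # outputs spam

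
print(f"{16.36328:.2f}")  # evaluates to 16.36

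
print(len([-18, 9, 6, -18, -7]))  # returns 5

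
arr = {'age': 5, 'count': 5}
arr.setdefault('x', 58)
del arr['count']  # {'age': 5, 'x': 58}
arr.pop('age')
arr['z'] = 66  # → {'x': 58, 'z': 66}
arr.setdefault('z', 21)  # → 66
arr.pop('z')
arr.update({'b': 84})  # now {'x': 58, 'b': 84}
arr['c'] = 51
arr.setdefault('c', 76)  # 51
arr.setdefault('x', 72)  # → 58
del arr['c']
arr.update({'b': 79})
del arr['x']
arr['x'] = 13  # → {'b': 79, 'x': 13}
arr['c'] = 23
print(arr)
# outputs {'b': 79, 'x': 13, 'c': 23}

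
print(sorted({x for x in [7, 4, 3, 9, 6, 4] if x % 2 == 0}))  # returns [4, 6]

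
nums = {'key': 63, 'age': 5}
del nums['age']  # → {'key': 63}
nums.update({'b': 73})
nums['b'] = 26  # {'key': 63, 'b': 26}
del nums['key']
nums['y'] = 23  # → {'b': 26, 'y': 23}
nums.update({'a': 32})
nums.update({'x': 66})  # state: {'b': 26, 'y': 23, 'a': 32, 'x': 66}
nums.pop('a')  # 32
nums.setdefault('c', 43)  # 43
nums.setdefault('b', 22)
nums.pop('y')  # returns 23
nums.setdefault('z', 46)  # 46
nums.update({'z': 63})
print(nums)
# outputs {'b': 26, 'x': 66, 'c': 43, 'z': 63}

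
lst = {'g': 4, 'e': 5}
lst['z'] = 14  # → {'g': 4, 'e': 5, 'z': 14}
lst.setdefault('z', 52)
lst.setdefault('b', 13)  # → 13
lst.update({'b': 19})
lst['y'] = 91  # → {'g': 4, 'e': 5, 'z': 14, 'b': 19, 'y': 91}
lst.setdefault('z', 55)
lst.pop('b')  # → 19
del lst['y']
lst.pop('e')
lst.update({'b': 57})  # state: {'g': 4, 'z': 14, 'b': 57}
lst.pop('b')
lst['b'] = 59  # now {'g': 4, 'z': 14, 'b': 59}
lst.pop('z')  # 14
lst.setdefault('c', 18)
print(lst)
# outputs {'g': 4, 'b': 59, 'c': 18}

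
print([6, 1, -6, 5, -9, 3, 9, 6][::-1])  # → [6, 9, 3, -9, 5, -6, 1, 6]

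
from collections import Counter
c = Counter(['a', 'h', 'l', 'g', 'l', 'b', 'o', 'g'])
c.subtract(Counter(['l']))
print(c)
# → Counter({'g': 2, 'a': 1, 'h': 1, 'l': 1, 'b': 1, 'o': 1})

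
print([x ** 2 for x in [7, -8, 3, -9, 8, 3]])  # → [49, 64, 9, 81, 64, 9]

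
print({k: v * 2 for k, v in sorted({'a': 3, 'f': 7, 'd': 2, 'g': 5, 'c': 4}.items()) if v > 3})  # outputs {'c': 8, 'f': 14, 'g': 10}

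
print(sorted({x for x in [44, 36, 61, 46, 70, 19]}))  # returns [19, 36, 44, 46, 61, 70]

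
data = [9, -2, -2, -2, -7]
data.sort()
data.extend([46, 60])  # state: [-7, -2, -2, -2, 9, 46, 60]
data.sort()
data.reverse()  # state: [60, 46, 9, -2, -2, -2, -7]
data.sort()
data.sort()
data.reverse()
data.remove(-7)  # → [60, 46, 9, -2, -2, -2]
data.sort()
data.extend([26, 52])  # [-2, -2, -2, 9, 46, 60, 26, 52]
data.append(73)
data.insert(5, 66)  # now [-2, -2, -2, 9, 46, 66, 60, 26, 52, 73]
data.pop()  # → 73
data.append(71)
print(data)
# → [-2, -2, -2, 9, 46, 66, 60, 26, 52, 71]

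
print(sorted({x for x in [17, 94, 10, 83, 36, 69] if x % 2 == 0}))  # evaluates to [10, 36, 94]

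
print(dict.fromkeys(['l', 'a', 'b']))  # {'l': None, 'a': None, 'b': None}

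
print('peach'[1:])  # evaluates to each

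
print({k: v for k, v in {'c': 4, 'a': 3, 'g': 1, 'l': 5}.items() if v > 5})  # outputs {}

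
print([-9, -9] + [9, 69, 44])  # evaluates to [-9, -9, 9, 69, 44]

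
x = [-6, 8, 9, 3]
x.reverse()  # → [3, 9, 8, -6]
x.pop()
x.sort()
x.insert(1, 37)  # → [3, 37, 8, 9]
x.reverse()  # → [9, 8, 37, 3]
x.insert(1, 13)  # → [9, 13, 8, 37, 3]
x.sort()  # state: [3, 8, 9, 13, 37]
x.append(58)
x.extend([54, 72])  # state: [3, 8, 9, 13, 37, 58, 54, 72]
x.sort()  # [3, 8, 9, 13, 37, 54, 58, 72]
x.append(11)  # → [3, 8, 9, 13, 37, 54, 58, 72, 11]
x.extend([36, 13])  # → [3, 8, 9, 13, 37, 54, 58, 72, 11, 36, 13]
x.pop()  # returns 13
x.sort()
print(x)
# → [3, 8, 9, 11, 13, 36, 37, 54, 58, 72]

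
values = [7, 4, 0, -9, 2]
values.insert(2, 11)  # [7, 4, 11, 0, -9, 2]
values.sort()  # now [-9, 0, 2, 4, 7, 11]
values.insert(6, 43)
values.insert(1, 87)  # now [-9, 87, 0, 2, 4, 7, 11, 43]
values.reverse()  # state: [43, 11, 7, 4, 2, 0, 87, -9]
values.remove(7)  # [43, 11, 4, 2, 0, 87, -9]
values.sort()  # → [-9, 0, 2, 4, 11, 43, 87]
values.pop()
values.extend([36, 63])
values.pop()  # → 63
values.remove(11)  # [-9, 0, 2, 4, 43, 36]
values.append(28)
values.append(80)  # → [-9, 0, 2, 4, 43, 36, 28, 80]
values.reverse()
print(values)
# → [80, 28, 36, 43, 4, 2, 0, -9]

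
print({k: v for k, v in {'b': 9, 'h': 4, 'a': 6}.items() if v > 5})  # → {'b': 9, 'a': 6}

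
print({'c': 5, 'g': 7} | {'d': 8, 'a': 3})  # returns {'c': 5, 'g': 7, 'd': 8, 'a': 3}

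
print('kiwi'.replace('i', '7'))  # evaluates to k7w7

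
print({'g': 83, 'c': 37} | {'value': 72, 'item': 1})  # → {'g': 83, 'c': 37, 'value': 72, 'item': 1}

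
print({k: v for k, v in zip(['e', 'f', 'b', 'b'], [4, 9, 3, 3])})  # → {'e': 4, 'f': 9, 'b': 3}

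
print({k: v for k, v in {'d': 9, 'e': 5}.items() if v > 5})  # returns {'d': 9}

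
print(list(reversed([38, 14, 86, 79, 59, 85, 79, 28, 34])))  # [34, 28, 79, 85, 59, 79, 86, 14, 38]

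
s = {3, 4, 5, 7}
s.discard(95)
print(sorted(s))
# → [3, 4, 5, 7]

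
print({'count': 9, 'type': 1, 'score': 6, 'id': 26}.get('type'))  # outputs 1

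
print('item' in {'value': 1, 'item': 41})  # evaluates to True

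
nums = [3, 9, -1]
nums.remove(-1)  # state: [3, 9]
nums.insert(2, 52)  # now [3, 9, 52]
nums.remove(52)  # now [3, 9]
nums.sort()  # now [3, 9]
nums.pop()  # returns 9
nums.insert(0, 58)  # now [58, 3]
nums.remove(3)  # [58]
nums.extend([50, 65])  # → [58, 50, 65]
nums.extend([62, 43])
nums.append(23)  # [58, 50, 65, 62, 43, 23]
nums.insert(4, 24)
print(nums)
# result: [58, 50, 65, 62, 24, 43, 23]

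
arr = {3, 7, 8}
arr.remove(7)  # {3, 8}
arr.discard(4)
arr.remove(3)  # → {8}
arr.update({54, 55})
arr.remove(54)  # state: {8, 55}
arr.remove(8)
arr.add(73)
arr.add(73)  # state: {55, 73}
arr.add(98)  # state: {55, 73, 98}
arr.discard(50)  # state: {55, 73, 98}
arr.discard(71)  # {55, 73, 98}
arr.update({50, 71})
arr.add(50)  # {50, 55, 71, 73, 98}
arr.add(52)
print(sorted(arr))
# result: [50, 52, 55, 71, 73, 98]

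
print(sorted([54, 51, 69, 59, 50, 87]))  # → [50, 51, 54, 59, 69, 87]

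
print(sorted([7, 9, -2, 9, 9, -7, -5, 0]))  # [-7, -5, -2, 0, 7, 9, 9, 9]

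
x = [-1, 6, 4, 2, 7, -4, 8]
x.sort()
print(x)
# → [-4, -1, 2, 4, 6, 7, 8]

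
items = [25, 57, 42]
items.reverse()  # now [42, 57, 25]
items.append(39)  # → [42, 57, 25, 39]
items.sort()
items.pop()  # 57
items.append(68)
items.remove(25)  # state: [39, 42, 68]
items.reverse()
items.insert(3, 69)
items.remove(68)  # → [42, 39, 69]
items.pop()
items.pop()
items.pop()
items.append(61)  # [61]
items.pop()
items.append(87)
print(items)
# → [87]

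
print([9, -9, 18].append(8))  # None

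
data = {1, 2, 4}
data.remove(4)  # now {1, 2}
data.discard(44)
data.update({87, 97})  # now {1, 2, 87, 97}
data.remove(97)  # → {1, 2, 87}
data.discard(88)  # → {1, 2, 87}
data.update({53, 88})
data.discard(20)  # {1, 2, 53, 87, 88}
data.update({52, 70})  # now {1, 2, 52, 53, 70, 87, 88}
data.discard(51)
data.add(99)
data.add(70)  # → {1, 2, 52, 53, 70, 87, 88, 99}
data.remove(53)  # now {1, 2, 52, 70, 87, 88, 99}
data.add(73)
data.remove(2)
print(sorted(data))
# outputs [1, 52, 70, 73, 87, 88, 99]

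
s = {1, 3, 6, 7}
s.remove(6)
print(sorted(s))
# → [1, 3, 7]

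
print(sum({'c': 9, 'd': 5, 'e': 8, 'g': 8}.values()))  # 30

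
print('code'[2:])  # de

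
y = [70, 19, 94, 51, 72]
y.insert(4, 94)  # [70, 19, 94, 51, 94, 72]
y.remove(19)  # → [70, 94, 51, 94, 72]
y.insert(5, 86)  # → [70, 94, 51, 94, 72, 86]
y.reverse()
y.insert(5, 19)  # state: [86, 72, 94, 51, 94, 19, 70]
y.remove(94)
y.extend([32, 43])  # [86, 72, 51, 94, 19, 70, 32, 43]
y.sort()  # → [19, 32, 43, 51, 70, 72, 86, 94]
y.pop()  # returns 94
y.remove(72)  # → [19, 32, 43, 51, 70, 86]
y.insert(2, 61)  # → [19, 32, 61, 43, 51, 70, 86]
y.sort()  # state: [19, 32, 43, 51, 61, 70, 86]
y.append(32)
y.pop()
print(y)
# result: [19, 32, 43, 51, 61, 70, 86]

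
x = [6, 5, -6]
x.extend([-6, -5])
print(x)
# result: [6, 5, -6, -6, -5]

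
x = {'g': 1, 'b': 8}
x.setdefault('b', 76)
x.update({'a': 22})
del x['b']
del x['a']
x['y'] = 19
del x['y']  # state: {'g': 1}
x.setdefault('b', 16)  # 16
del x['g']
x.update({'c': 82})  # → {'b': 16, 'c': 82}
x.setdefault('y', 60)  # 60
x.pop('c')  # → 82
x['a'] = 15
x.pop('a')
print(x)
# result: {'b': 16, 'y': 60}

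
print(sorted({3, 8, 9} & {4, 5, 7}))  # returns []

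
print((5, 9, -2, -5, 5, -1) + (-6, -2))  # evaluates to (5, 9, -2, -5, 5, -1, -6, -2)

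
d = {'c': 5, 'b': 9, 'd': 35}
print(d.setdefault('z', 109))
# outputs 109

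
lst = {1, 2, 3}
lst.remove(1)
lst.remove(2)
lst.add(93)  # {3, 93}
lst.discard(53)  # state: {3, 93}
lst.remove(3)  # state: {93}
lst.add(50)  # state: {50, 93}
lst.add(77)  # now {50, 77, 93}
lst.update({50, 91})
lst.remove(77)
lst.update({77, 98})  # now {50, 77, 91, 93, 98}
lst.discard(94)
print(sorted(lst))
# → [50, 77, 91, 93, 98]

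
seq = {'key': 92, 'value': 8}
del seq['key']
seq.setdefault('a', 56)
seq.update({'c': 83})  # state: {'value': 8, 'a': 56, 'c': 83}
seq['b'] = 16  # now {'value': 8, 'a': 56, 'c': 83, 'b': 16}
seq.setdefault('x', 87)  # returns 87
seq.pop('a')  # 56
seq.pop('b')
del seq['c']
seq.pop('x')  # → 87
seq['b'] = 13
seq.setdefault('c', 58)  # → 58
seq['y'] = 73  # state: {'value': 8, 'b': 13, 'c': 58, 'y': 73}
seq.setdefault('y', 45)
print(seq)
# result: {'value': 8, 'b': 13, 'c': 58, 'y': 73}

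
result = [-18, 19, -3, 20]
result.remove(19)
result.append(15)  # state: [-18, -3, 20, 15]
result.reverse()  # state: [15, 20, -3, -18]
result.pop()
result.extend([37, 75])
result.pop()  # 75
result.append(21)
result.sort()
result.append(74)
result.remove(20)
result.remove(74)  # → [-3, 15, 21, 37]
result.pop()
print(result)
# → [-3, 15, 21]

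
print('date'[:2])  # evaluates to da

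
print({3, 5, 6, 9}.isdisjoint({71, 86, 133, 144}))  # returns True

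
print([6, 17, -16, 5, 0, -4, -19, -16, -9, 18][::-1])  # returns [18, -9, -16, -19, -4, 0, 5, -16, 17, 6]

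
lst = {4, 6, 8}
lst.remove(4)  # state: {6, 8}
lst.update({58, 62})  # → {6, 8, 58, 62}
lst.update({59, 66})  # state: {6, 8, 58, 59, 62, 66}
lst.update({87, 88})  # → {6, 8, 58, 59, 62, 66, 87, 88}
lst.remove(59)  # {6, 8, 58, 62, 66, 87, 88}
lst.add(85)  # {6, 8, 58, 62, 66, 85, 87, 88}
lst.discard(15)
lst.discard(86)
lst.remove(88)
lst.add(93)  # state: {6, 8, 58, 62, 66, 85, 87, 93}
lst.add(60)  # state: {6, 8, 58, 60, 62, 66, 85, 87, 93}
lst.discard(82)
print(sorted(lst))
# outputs [6, 8, 58, 60, 62, 66, 85, 87, 93]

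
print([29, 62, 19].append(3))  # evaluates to None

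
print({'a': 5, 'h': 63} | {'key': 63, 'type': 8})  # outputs {'a': 5, 'h': 63, 'key': 63, 'type': 8}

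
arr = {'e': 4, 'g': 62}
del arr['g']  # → {'e': 4}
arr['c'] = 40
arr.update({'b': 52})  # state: {'e': 4, 'c': 40, 'b': 52}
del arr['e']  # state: {'c': 40, 'b': 52}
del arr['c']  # {'b': 52}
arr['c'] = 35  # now {'b': 52, 'c': 35}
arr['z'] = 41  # {'b': 52, 'c': 35, 'z': 41}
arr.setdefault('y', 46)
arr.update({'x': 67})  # {'b': 52, 'c': 35, 'z': 41, 'y': 46, 'x': 67}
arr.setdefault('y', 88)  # 46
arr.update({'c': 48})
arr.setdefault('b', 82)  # 52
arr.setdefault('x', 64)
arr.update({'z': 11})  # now {'b': 52, 'c': 48, 'z': 11, 'y': 46, 'x': 67}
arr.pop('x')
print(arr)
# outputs {'b': 52, 'c': 48, 'z': 11, 'y': 46}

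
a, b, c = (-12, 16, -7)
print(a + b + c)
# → -3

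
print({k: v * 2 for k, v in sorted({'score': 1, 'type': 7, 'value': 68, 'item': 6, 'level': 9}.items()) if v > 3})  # {'item': 12, 'level': 18, 'type': 14, 'value': 136}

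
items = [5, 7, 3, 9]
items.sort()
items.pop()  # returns 9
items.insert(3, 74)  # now [3, 5, 7, 74]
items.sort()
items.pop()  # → 74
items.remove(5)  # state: [3, 7]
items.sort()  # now [3, 7]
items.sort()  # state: [3, 7]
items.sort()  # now [3, 7]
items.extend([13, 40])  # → [3, 7, 13, 40]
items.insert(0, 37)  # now [37, 3, 7, 13, 40]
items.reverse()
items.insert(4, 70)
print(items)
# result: [40, 13, 7, 3, 70, 37]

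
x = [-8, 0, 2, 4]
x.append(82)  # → [-8, 0, 2, 4, 82]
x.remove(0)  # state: [-8, 2, 4, 82]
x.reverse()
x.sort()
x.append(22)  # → [-8, 2, 4, 82, 22]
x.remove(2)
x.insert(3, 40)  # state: [-8, 4, 82, 40, 22]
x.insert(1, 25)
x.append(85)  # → [-8, 25, 4, 82, 40, 22, 85]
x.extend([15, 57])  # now [-8, 25, 4, 82, 40, 22, 85, 15, 57]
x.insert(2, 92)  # [-8, 25, 92, 4, 82, 40, 22, 85, 15, 57]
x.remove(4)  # [-8, 25, 92, 82, 40, 22, 85, 15, 57]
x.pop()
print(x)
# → [-8, 25, 92, 82, 40, 22, 85, 15]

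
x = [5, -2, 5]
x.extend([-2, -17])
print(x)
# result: [5, -2, 5, -2, -17]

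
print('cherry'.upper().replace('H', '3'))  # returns C3ERRY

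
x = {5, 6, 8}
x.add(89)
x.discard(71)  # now {5, 6, 8, 89}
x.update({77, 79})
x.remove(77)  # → {5, 6, 8, 79, 89}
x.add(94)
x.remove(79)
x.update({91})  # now {5, 6, 8, 89, 91, 94}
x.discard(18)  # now {5, 6, 8, 89, 91, 94}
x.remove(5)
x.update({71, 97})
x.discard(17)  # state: {6, 8, 71, 89, 91, 94, 97}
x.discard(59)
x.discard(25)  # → {6, 8, 71, 89, 91, 94, 97}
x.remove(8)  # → {6, 71, 89, 91, 94, 97}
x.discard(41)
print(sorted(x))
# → [6, 71, 89, 91, 94, 97]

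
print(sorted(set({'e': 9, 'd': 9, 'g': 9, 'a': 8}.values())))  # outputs [8, 9]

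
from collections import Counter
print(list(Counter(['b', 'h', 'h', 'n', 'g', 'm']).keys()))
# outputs ['b', 'h', 'n', 'g', 'm']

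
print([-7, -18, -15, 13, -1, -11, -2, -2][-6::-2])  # [-15, -7]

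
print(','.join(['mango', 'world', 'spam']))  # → mango,world,spam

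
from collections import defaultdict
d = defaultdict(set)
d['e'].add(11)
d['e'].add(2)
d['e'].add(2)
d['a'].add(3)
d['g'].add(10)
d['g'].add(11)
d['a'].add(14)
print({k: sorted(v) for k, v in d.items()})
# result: {'e': [2, 11], 'a': [3, 14], 'g': [10, 11]}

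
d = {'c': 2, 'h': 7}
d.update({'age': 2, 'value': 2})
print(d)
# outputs {'c': 2, 'h': 7, 'age': 2, 'value': 2}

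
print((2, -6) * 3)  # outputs (2, -6, 2, -6, 2, -6)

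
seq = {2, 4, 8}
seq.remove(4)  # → {2, 8}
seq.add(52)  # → {2, 8, 52}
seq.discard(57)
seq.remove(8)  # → {2, 52}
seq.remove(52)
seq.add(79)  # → {2, 79}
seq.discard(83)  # {2, 79}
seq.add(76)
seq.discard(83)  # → {2, 76, 79}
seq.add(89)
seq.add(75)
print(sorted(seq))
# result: [2, 75, 76, 79, 89]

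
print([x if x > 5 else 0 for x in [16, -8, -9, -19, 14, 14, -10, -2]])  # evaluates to [16, 0, 0, 0, 14, 14, 0, 0]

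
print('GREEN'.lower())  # green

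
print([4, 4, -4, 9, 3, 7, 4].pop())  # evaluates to 4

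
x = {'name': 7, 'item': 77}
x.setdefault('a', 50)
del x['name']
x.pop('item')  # 77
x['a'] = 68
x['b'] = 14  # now {'a': 68, 'b': 14}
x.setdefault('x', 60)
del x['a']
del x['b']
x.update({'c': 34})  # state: {'x': 60, 'c': 34}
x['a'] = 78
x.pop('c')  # 34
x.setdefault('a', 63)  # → 78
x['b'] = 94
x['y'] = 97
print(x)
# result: {'x': 60, 'a': 78, 'b': 94, 'y': 97}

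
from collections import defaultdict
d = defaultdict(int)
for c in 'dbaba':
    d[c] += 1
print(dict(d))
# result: {'d': 1, 'b': 2, 'a': 2}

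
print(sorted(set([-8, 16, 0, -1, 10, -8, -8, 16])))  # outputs [-8, -1, 0, 10, 16]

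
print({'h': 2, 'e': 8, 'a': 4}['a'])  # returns 4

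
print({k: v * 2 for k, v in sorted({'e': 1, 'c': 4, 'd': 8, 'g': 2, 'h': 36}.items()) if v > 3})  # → {'c': 8, 'd': 16, 'h': 72}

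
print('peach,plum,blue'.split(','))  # ['peach', 'plum', 'blue']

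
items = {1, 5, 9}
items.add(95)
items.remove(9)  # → {1, 5, 95}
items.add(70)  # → {1, 5, 70, 95}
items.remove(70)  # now {1, 5, 95}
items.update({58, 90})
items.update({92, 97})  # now {1, 5, 58, 90, 92, 95, 97}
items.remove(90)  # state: {1, 5, 58, 92, 95, 97}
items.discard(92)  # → {1, 5, 58, 95, 97}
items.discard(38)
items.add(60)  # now {1, 5, 58, 60, 95, 97}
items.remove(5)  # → {1, 58, 60, 95, 97}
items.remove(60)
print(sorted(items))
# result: [1, 58, 95, 97]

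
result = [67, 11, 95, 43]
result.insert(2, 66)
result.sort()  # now [11, 43, 66, 67, 95]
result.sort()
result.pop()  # 95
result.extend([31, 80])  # [11, 43, 66, 67, 31, 80]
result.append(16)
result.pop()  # 16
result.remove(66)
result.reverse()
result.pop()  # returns 11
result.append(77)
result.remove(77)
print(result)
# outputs [80, 31, 67, 43]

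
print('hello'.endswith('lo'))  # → True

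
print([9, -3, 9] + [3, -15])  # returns [9, -3, 9, 3, -15]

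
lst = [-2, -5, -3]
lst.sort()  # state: [-5, -3, -2]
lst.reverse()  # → [-2, -3, -5]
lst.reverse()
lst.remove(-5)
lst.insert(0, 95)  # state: [95, -3, -2]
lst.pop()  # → -2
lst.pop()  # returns -3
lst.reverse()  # [95]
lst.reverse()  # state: [95]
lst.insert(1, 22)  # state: [95, 22]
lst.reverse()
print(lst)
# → [22, 95]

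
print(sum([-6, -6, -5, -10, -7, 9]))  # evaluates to -25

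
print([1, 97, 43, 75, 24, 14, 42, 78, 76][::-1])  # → [76, 78, 42, 14, 24, 75, 43, 97, 1]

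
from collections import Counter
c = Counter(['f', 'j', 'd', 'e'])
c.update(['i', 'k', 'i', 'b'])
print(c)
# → Counter({'i': 2, 'f': 1, 'j': 1, 'd': 1, 'e': 1, 'k': 1, 'b': 1})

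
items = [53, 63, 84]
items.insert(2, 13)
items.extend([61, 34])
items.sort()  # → [13, 34, 53, 61, 63, 84]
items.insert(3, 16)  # [13, 34, 53, 16, 61, 63, 84]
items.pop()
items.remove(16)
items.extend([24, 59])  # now [13, 34, 53, 61, 63, 24, 59]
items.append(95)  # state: [13, 34, 53, 61, 63, 24, 59, 95]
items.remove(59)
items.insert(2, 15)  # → [13, 34, 15, 53, 61, 63, 24, 95]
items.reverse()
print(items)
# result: [95, 24, 63, 61, 53, 15, 34, 13]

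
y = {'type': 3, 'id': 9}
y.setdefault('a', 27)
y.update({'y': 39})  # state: {'type': 3, 'id': 9, 'a': 27, 'y': 39}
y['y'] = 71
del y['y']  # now {'type': 3, 'id': 9, 'a': 27}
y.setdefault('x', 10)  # 10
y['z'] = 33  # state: {'type': 3, 'id': 9, 'a': 27, 'x': 10, 'z': 33}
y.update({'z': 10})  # {'type': 3, 'id': 9, 'a': 27, 'x': 10, 'z': 10}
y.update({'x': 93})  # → {'type': 3, 'id': 9, 'a': 27, 'x': 93, 'z': 10}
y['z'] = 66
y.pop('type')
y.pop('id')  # 9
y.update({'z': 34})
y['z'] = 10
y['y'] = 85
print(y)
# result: {'a': 27, 'x': 93, 'z': 10, 'y': 85}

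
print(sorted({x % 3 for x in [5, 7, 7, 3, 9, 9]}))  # [0, 1, 2]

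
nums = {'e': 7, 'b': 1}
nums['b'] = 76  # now {'e': 7, 'b': 76}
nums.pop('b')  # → 76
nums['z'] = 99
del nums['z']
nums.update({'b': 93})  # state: {'e': 7, 'b': 93}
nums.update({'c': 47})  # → {'e': 7, 'b': 93, 'c': 47}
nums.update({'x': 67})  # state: {'e': 7, 'b': 93, 'c': 47, 'x': 67}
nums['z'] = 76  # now {'e': 7, 'b': 93, 'c': 47, 'x': 67, 'z': 76}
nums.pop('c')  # 47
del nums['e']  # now {'b': 93, 'x': 67, 'z': 76}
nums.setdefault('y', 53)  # 53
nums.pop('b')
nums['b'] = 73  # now {'x': 67, 'z': 76, 'y': 53, 'b': 73}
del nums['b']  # {'x': 67, 'z': 76, 'y': 53}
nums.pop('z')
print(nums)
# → {'x': 67, 'y': 53}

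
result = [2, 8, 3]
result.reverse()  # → [3, 8, 2]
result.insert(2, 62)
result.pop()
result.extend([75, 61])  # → [3, 8, 62, 75, 61]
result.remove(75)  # [3, 8, 62, 61]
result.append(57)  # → [3, 8, 62, 61, 57]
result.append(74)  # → [3, 8, 62, 61, 57, 74]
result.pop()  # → 74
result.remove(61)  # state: [3, 8, 62, 57]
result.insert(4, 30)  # [3, 8, 62, 57, 30]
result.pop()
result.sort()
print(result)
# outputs [3, 8, 57, 62]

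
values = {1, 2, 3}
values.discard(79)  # {1, 2, 3}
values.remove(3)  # {1, 2}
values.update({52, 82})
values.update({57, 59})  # {1, 2, 52, 57, 59, 82}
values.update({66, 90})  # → {1, 2, 52, 57, 59, 66, 82, 90}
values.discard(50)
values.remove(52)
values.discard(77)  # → {1, 2, 57, 59, 66, 82, 90}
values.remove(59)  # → {1, 2, 57, 66, 82, 90}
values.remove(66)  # {1, 2, 57, 82, 90}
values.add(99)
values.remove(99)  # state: {1, 2, 57, 82, 90}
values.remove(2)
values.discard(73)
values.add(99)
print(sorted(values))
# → [1, 57, 82, 90, 99]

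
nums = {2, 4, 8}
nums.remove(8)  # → {2, 4}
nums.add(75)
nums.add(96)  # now {2, 4, 75, 96}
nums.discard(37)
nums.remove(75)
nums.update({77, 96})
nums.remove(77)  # {2, 4, 96}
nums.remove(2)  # {4, 96}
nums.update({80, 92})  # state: {4, 80, 92, 96}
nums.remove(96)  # {4, 80, 92}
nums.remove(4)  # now {80, 92}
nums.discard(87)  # {80, 92}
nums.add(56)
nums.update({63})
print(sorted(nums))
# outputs [56, 63, 80, 92]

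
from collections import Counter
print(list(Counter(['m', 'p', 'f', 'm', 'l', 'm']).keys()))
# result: ['m', 'p', 'f', 'l']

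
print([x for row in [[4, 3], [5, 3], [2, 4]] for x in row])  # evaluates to [4, 3, 5, 3, 2, 4]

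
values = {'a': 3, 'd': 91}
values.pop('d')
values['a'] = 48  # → {'a': 48}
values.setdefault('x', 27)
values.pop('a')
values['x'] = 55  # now {'x': 55}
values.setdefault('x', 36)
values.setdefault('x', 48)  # 55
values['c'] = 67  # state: {'x': 55, 'c': 67}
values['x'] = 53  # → {'x': 53, 'c': 67}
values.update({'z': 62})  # {'x': 53, 'c': 67, 'z': 62}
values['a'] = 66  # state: {'x': 53, 'c': 67, 'z': 62, 'a': 66}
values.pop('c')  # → 67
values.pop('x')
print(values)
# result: {'z': 62, 'a': 66}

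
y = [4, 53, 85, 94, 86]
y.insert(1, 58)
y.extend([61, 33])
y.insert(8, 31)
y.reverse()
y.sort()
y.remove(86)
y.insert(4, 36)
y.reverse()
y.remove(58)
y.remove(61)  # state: [94, 85, 36, 53, 33, 31, 4]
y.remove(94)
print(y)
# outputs [85, 36, 53, 33, 31, 4]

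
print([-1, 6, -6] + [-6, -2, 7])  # [-1, 6, -6, -6, -2, 7]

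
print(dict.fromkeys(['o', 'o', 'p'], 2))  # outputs {'o': 2, 'p': 2}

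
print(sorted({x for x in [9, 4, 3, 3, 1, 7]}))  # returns [1, 3, 4, 7, 9]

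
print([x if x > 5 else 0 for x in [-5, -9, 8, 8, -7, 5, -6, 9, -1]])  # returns [0, 0, 8, 8, 0, 0, 0, 9, 0]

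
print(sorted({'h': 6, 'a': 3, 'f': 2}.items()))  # [('a', 3), ('f', 2), ('h', 6)]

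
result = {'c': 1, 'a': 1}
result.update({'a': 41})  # {'c': 1, 'a': 41}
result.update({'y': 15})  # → {'c': 1, 'a': 41, 'y': 15}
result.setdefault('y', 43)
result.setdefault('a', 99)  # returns 41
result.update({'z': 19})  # {'c': 1, 'a': 41, 'y': 15, 'z': 19}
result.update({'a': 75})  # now {'c': 1, 'a': 75, 'y': 15, 'z': 19}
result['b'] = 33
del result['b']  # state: {'c': 1, 'a': 75, 'y': 15, 'z': 19}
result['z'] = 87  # {'c': 1, 'a': 75, 'y': 15, 'z': 87}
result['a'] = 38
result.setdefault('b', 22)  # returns 22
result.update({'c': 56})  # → {'c': 56, 'a': 38, 'y': 15, 'z': 87, 'b': 22}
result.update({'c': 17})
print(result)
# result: {'c': 17, 'a': 38, 'y': 15, 'z': 87, 'b': 22}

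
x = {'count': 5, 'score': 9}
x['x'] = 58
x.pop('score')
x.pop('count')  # 5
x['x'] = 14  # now {'x': 14}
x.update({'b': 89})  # {'x': 14, 'b': 89}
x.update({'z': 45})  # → {'x': 14, 'b': 89, 'z': 45}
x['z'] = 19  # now {'x': 14, 'b': 89, 'z': 19}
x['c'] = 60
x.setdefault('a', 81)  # 81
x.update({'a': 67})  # {'x': 14, 'b': 89, 'z': 19, 'c': 60, 'a': 67}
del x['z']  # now {'x': 14, 'b': 89, 'c': 60, 'a': 67}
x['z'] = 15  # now {'x': 14, 'b': 89, 'c': 60, 'a': 67, 'z': 15}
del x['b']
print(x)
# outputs {'x': 14, 'c': 60, 'a': 67, 'z': 15}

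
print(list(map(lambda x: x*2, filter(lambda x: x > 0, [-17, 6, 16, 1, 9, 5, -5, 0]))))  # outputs [12, 32, 2, 18, 10]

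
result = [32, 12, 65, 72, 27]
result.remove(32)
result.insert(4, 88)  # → [12, 65, 72, 27, 88]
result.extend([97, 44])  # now [12, 65, 72, 27, 88, 97, 44]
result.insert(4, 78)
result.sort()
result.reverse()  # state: [97, 88, 78, 72, 65, 44, 27, 12]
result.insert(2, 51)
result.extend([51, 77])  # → [97, 88, 51, 78, 72, 65, 44, 27, 12, 51, 77]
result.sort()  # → [12, 27, 44, 51, 51, 65, 72, 77, 78, 88, 97]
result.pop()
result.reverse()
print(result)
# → [88, 78, 77, 72, 65, 51, 51, 44, 27, 12]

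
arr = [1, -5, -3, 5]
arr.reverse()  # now [5, -3, -5, 1]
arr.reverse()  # [1, -5, -3, 5]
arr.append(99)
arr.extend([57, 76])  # [1, -5, -3, 5, 99, 57, 76]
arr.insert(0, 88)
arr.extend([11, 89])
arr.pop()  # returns 89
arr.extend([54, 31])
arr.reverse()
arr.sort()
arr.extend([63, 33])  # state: [-5, -3, 1, 5, 11, 31, 54, 57, 76, 88, 99, 63, 33]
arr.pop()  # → 33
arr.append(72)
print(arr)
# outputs [-5, -3, 1, 5, 11, 31, 54, 57, 76, 88, 99, 63, 72]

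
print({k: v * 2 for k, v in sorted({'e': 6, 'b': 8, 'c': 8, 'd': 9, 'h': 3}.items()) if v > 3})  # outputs {'b': 16, 'c': 16, 'd': 18, 'e': 12}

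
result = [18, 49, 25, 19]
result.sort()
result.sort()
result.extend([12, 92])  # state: [18, 19, 25, 49, 12, 92]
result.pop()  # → 92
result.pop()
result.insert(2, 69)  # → [18, 19, 69, 25, 49]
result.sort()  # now [18, 19, 25, 49, 69]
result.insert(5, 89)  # [18, 19, 25, 49, 69, 89]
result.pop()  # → 89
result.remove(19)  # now [18, 25, 49, 69]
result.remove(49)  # [18, 25, 69]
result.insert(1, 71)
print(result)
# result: [18, 71, 25, 69]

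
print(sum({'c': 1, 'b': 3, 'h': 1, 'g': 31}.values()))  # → 36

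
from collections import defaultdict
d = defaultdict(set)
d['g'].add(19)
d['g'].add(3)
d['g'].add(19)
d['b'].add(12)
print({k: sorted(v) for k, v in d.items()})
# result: {'g': [3, 19], 'b': [12]}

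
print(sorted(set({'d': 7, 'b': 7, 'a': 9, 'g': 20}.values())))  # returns [7, 9, 20]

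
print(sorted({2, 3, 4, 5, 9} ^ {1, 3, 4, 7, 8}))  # [1, 2, 5, 7, 8, 9]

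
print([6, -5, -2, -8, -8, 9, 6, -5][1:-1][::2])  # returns [-5, -8, 9]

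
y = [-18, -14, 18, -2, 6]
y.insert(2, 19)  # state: [-18, -14, 19, 18, -2, 6]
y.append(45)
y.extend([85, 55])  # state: [-18, -14, 19, 18, -2, 6, 45, 85, 55]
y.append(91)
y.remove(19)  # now [-18, -14, 18, -2, 6, 45, 85, 55, 91]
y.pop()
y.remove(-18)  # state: [-14, 18, -2, 6, 45, 85, 55]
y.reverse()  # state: [55, 85, 45, 6, -2, 18, -14]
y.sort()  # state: [-14, -2, 6, 18, 45, 55, 85]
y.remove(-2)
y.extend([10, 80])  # [-14, 6, 18, 45, 55, 85, 10, 80]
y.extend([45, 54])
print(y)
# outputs [-14, 6, 18, 45, 55, 85, 10, 80, 45, 54]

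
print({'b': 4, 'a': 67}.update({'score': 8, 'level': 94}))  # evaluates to None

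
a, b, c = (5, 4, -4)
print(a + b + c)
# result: 5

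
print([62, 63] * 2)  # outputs [62, 63, 62, 63]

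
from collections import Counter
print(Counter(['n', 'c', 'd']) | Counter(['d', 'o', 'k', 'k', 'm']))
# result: Counter({'k': 2, 'n': 1, 'c': 1, 'd': 1, 'o': 1, 'm': 1})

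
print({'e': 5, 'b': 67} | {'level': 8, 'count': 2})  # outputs {'e': 5, 'b': 67, 'level': 8, 'count': 2}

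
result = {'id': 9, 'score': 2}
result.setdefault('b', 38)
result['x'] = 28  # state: {'id': 9, 'score': 2, 'b': 38, 'x': 28}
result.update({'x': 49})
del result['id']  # {'score': 2, 'b': 38, 'x': 49}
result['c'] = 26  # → {'score': 2, 'b': 38, 'x': 49, 'c': 26}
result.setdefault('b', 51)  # 38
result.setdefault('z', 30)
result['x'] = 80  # {'score': 2, 'b': 38, 'x': 80, 'c': 26, 'z': 30}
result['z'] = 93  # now {'score': 2, 'b': 38, 'x': 80, 'c': 26, 'z': 93}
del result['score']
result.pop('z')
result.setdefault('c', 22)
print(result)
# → {'b': 38, 'x': 80, 'c': 26}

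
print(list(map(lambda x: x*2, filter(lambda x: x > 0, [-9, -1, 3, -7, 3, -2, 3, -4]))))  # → [6, 6, 6]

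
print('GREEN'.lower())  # green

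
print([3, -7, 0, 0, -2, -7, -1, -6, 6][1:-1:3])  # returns [-7, -2, -6]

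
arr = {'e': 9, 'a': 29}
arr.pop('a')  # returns 29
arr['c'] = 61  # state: {'e': 9, 'c': 61}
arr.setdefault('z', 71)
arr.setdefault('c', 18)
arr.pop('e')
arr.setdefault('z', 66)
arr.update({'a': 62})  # {'c': 61, 'z': 71, 'a': 62}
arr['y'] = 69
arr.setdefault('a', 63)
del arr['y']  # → {'c': 61, 'z': 71, 'a': 62}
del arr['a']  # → {'c': 61, 'z': 71}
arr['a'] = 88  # {'c': 61, 'z': 71, 'a': 88}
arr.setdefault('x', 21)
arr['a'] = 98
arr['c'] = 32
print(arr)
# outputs {'c': 32, 'z': 71, 'a': 98, 'x': 21}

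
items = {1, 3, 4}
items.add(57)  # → {1, 3, 4, 57}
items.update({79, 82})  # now {1, 3, 4, 57, 79, 82}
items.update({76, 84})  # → {1, 3, 4, 57, 76, 79, 82, 84}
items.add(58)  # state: {1, 3, 4, 57, 58, 76, 79, 82, 84}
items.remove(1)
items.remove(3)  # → {4, 57, 58, 76, 79, 82, 84}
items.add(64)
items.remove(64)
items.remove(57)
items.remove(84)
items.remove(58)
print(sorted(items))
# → [4, 76, 79, 82]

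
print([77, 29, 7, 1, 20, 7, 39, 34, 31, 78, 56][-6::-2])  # [7, 1, 29]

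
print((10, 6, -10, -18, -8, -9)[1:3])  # (6, -10)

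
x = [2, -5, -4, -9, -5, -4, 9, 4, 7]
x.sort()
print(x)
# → [-9, -5, -5, -4, -4, 2, 4, 7, 9]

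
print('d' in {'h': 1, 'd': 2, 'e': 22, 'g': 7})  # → True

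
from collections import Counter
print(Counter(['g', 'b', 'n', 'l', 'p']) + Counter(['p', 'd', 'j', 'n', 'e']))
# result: Counter({'n': 2, 'p': 2, 'g': 1, 'b': 1, 'l': 1, 'd': 1, 'j': 1, 'e': 1})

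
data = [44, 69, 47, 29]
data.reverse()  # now [29, 47, 69, 44]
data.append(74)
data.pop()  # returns 74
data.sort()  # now [29, 44, 47, 69]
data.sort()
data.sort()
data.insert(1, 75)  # [29, 75, 44, 47, 69]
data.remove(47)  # [29, 75, 44, 69]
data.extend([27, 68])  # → [29, 75, 44, 69, 27, 68]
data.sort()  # [27, 29, 44, 68, 69, 75]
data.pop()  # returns 75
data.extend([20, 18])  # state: [27, 29, 44, 68, 69, 20, 18]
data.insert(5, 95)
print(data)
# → [27, 29, 44, 68, 69, 95, 20, 18]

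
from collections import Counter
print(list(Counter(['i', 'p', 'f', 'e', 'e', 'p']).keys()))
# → ['i', 'p', 'f', 'e']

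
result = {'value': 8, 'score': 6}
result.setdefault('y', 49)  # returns 49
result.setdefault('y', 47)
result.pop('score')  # 6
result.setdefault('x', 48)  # 48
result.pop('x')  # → 48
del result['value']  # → {'y': 49}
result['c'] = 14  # {'y': 49, 'c': 14}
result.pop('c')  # 14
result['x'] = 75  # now {'y': 49, 'x': 75}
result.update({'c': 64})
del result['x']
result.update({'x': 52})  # {'y': 49, 'c': 64, 'x': 52}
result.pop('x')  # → 52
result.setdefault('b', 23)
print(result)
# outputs {'y': 49, 'c': 64, 'b': 23}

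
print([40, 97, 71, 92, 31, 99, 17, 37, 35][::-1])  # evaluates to [35, 37, 17, 99, 31, 92, 71, 97, 40]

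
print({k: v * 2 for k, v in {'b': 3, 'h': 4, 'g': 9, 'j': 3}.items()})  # {'b': 6, 'h': 8, 'g': 18, 'j': 6}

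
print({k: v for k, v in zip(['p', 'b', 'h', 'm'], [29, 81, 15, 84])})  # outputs {'p': 29, 'b': 81, 'h': 15, 'm': 84}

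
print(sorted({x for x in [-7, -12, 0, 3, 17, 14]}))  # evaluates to [-12, -7, 0, 3, 14, 17]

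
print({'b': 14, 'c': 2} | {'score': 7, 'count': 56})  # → {'b': 14, 'c': 2, 'score': 7, 'count': 56}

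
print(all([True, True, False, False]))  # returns False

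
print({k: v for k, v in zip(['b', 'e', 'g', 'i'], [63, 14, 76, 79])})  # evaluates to {'b': 63, 'e': 14, 'g': 76, 'i': 79}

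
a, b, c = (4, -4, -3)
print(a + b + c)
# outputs -3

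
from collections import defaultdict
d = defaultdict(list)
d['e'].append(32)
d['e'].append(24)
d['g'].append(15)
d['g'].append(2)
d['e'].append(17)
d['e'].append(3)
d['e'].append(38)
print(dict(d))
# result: {'e': [32, 24, 17, 3, 38], 'g': [15, 2]}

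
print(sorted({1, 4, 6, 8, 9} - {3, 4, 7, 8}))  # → [1, 6, 9]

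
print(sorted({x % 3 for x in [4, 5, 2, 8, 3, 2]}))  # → [0, 1, 2]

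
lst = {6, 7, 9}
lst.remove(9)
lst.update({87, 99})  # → {6, 7, 87, 99}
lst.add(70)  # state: {6, 7, 70, 87, 99}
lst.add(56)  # {6, 7, 56, 70, 87, 99}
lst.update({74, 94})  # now {6, 7, 56, 70, 74, 87, 94, 99}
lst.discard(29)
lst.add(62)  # {6, 7, 56, 62, 70, 74, 87, 94, 99}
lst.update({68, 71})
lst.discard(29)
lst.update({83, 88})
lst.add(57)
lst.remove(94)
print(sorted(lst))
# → [6, 7, 56, 57, 62, 68, 70, 71, 74, 83, 87, 88, 99]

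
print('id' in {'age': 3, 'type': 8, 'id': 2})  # True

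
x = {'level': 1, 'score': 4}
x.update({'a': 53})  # {'level': 1, 'score': 4, 'a': 53}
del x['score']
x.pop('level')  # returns 1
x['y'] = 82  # {'a': 53, 'y': 82}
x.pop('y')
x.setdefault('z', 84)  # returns 84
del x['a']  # {'z': 84}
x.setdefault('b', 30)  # 30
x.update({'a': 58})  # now {'z': 84, 'b': 30, 'a': 58}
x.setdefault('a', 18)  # 58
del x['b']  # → {'z': 84, 'a': 58}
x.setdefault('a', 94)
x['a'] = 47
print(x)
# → {'z': 84, 'a': 47}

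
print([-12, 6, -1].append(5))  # None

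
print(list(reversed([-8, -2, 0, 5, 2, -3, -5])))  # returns [-5, -3, 2, 5, 0, -2, -8]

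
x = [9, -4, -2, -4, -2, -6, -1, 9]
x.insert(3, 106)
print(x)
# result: [9, -4, -2, 106, -4, -2, -6, -1, 9]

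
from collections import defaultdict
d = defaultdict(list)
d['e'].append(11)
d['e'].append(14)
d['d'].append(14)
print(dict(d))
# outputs {'e': [11, 14], 'd': [14]}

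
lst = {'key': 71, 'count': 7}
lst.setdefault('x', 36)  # 36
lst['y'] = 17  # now {'key': 71, 'count': 7, 'x': 36, 'y': 17}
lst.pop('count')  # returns 7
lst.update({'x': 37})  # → {'key': 71, 'x': 37, 'y': 17}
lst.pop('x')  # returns 37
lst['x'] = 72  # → {'key': 71, 'y': 17, 'x': 72}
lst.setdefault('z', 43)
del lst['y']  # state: {'key': 71, 'x': 72, 'z': 43}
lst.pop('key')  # 71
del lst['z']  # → {'x': 72}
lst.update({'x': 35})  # {'x': 35}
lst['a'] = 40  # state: {'x': 35, 'a': 40}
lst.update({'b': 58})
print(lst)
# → {'x': 35, 'a': 40, 'b': 58}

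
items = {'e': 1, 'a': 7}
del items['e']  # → {'a': 7}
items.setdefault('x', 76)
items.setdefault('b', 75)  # 75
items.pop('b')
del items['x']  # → {'a': 7}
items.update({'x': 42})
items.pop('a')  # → 7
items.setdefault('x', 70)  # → 42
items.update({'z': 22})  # {'x': 42, 'z': 22}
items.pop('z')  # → 22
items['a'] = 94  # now {'x': 42, 'a': 94}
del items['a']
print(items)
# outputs {'x': 42}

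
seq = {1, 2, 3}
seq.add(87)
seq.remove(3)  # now {1, 2, 87}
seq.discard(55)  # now {1, 2, 87}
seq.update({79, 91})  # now {1, 2, 79, 87, 91}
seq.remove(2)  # {1, 79, 87, 91}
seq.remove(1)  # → {79, 87, 91}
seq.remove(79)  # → {87, 91}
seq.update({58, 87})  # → {58, 87, 91}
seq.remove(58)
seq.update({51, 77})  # {51, 77, 87, 91}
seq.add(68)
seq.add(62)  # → {51, 62, 68, 77, 87, 91}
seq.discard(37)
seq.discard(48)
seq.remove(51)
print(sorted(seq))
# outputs [62, 68, 77, 87, 91]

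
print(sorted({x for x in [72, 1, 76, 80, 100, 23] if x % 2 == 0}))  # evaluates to [72, 76, 80, 100]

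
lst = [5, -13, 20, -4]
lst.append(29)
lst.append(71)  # [5, -13, 20, -4, 29, 71]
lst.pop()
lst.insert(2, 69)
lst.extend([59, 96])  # [5, -13, 69, 20, -4, 29, 59, 96]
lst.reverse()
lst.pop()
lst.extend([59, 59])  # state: [96, 59, 29, -4, 20, 69, -13, 59, 59]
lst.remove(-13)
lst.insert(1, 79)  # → [96, 79, 59, 29, -4, 20, 69, 59, 59]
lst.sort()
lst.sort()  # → [-4, 20, 29, 59, 59, 59, 69, 79, 96]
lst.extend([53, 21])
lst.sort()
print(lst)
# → [-4, 20, 21, 29, 53, 59, 59, 59, 69, 79, 96]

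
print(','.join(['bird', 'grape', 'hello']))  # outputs bird,grape,hello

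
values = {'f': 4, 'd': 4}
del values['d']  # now {'f': 4}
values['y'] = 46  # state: {'f': 4, 'y': 46}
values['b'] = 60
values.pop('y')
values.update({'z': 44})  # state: {'f': 4, 'b': 60, 'z': 44}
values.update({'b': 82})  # {'f': 4, 'b': 82, 'z': 44}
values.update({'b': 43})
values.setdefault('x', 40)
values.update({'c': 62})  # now {'f': 4, 'b': 43, 'z': 44, 'x': 40, 'c': 62}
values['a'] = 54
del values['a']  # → {'f': 4, 'b': 43, 'z': 44, 'x': 40, 'c': 62}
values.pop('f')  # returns 4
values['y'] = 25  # {'b': 43, 'z': 44, 'x': 40, 'c': 62, 'y': 25}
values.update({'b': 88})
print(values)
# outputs {'b': 88, 'z': 44, 'x': 40, 'c': 62, 'y': 25}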